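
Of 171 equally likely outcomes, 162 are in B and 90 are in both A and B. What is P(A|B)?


P(A|B) = P(A∩B)/P(B) = (90/171)/(162/171) = 90/162 = 5/9

5/9


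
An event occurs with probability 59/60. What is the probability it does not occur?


P(A') = 1 - P(A) = 1 - 59/60 = 1/60

1/60


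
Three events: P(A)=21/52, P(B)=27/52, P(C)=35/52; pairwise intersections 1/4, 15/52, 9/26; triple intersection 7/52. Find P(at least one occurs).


P(A∪B∪C) = P(A)+P(B)+P(C) - P(AB)-P(AC)-P(BC) + P(ABC)
= 21/52+27/52+35/52 - 1/4-15/52-9/26 + 7/52
= 11/13

11/13


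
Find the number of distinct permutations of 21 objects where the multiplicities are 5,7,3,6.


21! = 51090942171709440000
Denominator: 5!=120 * 7!=5040 * 3!=6 * 6!=720
Coefficient = 51090942171709440000 / 2612736000 = 19554575040

19554575040


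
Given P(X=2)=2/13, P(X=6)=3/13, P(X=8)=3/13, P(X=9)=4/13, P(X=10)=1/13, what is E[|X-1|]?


E[|X-1|] = sum(g(x)*P(x))
= 1*2/13 + 5*3/13 + 7*3/13 + 8*4/13 + 9*1/13
= 79/13

79/13


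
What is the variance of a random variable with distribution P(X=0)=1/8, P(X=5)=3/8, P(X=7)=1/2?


E[X] = 43/8, E[X^2] = 271/8
Var(X) = E[X^2] - (E[X])^2 = 271/8 - (43/8)^2 = 319/64

319/64


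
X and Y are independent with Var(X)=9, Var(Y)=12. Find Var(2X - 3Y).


Independence => Cov(X,Y)=0
Var(2X - 3Y) = 2^2*Var(X) + (-3)^2*Var(Y)
= 4*9 + 9*12 = 144

144


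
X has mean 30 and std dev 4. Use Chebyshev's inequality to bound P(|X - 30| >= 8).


k = 8/4 = 2
Chebyshev: P(|X-mu| >= k*sigma) <= 1/k^2 = 1/2^2 = 1/4

1/4


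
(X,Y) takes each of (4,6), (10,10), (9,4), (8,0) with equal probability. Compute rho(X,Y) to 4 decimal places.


Cov(X,Y) = 1.2500, Var(X) = 5.1875, Var(Y) = 13.0000
rho = Cov/(sqrt(VarX)*sqrt(VarY)) = 0.1522

0.1522


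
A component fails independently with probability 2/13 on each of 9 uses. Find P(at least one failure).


P(at least one) = 1 - P(none)
P(none) = (1 - 2/13)^9 = (11/13)^9 = 2357947691/10604499373
P(at least one) = 1 - 2357947691/10604499373 = 8246551682/10604499373

8246551682/10604499373


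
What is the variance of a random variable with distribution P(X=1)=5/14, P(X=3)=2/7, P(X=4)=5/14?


E[X] = 37/14, E[X^2] = 121/14
Var(X) = E[X^2] - (E[X])^2 = 121/14 - (37/14)^2 = 325/196

325/196


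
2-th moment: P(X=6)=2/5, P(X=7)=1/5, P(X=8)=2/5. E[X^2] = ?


E[X^2] = sum(x^2 * P(x))
= 36*2/5 + 49*1/5 + 64*2/5
= 249/5

249/5


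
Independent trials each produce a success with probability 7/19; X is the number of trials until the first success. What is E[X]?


For geometric (trials until first success), E[X] = 1/p = 1/(7/19) = 19/7

19/7


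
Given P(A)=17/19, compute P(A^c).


P(A') = 1 - P(A) = 1 - 17/19 = 2/19

2/19


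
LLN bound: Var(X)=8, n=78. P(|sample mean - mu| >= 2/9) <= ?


Var(Xbar) = Var(X)/n = 8/78
Chebyshev: P(|Xbar-mu| >= 2/9) <= Var(Xbar)/(2/9)^2 = (4/39)/(4/81) = 27/13
Bound exceeds 1, so trivial bound: 1

1


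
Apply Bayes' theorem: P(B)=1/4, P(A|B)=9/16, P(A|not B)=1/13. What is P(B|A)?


P(A) = P(A|B)P(B) + P(A|B')P(B') = 9/16*1/4 + 1/13*3/4 = 165/832
P(B|A) = P(A|B)P(B)/P(A) = (9/64)/(165/832) = 39/55

39/55


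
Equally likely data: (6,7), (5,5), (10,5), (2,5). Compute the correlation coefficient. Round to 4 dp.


Cov(X,Y) = 0.1250, Var(X) = 8.1875, Var(Y) = 0.7500
rho = Cov/(sqrt(VarX)*sqrt(VarY)) = 0.0504

0.0504


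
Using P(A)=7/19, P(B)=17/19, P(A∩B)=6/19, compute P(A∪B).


P(A∪B) = P(A) + P(B) - P(A∩B)
= 7/19 + 17/19 - 6/19 = 18/19

18/19


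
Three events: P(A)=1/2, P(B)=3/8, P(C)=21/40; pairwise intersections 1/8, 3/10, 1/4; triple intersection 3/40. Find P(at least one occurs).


P(A∪B∪C) = P(A)+P(B)+P(C) - P(AB)-P(AC)-P(BC) + P(ABC)
= 1/2+3/8+21/40 - 1/8-3/10-1/4 + 3/40
= 4/5

4/5


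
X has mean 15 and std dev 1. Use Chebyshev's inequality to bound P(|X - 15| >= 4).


k = 4/1 = 4
Chebyshev: P(|X-mu| >= k*sigma) <= 1/k^2 = 1/4^2 = 1/16

1/16


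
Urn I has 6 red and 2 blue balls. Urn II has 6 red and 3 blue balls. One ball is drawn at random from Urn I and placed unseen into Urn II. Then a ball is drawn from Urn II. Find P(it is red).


P(transfer red) = 6/8 = 3/4; P(transfer blue) = 1/4
If red transferred: Urn II has 7 red of 10, so P(red|red moved) = 7/10
If blue transferred: Urn II has 6 red of 10, so P(red|blue moved) = 3/5
By total probability: P(red) = 3/4*7/10 + 1/4*3/5 = 27/40

27/40


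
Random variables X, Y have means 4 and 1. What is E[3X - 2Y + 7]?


E[3X - 2Y + 7] = 3*E[X] - 2*E[Y] + 7
= (3)*(4) + (-2)*(1) + (7)
= 12 - 2 + 7 = 17

17


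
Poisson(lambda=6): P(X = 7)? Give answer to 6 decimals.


P(X=7) = e^(-6) * 6^7 / 7!
≈ 0.002478752177 * 279936 / 5040
≈ 0.137677

0.137677


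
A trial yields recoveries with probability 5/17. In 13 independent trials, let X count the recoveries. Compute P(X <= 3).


P(X<=3) = P(X=0) + P(X=1) + P(X=2) + P(X=3)
= 106993205379072/9904578032905937 + 579546529136640/9904578032905937 + 1448866322841600/9904578032905937 + 2213545771008000/9904578032905937
= 4348951828365312/9904578032905937

4348951828365312/9904578032905937


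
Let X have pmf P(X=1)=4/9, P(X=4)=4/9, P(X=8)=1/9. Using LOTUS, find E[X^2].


E[X^2] = sum(g(x)*P(x))
= 1*4/9 + 16*4/9 + 64*1/9
= 44/3

44/3


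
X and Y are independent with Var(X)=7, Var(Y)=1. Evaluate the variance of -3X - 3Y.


Independence => Cov(X,Y)=0
Var(-3X - 3Y) = (-3)^2*Var(X) + (-3)^2*Var(Y)
= 9*7 + 9*1 = 72

72


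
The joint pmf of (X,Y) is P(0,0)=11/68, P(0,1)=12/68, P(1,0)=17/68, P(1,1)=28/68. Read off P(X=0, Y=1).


Read from table: P(X=0, Y=1) = 12/68 = 3/17

3/17


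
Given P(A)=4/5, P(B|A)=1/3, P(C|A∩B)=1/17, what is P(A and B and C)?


P(A∩B∩C) = P(A) * P(B|A) * P(C|A∩B)
= 4/5 * 1/3 * 1/17
= 4/15 * 1/17 = 4/255

4/255


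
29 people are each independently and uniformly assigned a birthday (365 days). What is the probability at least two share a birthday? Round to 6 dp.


P(all different) = prod((365-i)/365 for i=0..28) = 0.319031
P(at least one match) = 1 - 0.319031 = 0.680969

0.680969


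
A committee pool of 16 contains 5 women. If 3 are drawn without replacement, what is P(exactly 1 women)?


P(X=1) = C(5,1)*C(11,2) / C(16,3)
= 5*55 / 560
= 275/560 = 55/112

55/112


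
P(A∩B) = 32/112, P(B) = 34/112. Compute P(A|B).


P(A|B) = P(A∩B)/P(B) = (32/112)/(34/112) = 32/34 = 16/17

16/17


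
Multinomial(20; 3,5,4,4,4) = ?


20! = 2432902008176640000
Denominator: 3!=6 * 5!=120 * 4!=24 * 4!=24 * 4!=24
Coefficient = 2432902008176640000 / 9953280 = 244432188000

244432188000


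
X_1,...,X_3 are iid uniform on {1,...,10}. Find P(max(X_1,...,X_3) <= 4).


P(max <= 4) = P(all X_i <= 4) = (P(X_1 <= 4))^3
= (4/10)^3 = (2/5)^3 = 8/125

8/125


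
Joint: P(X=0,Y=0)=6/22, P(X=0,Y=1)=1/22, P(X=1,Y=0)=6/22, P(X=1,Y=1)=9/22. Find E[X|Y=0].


P(Y=0) = 12/22
E[X|Y=0] = (0*6 + 1*6)/12 = 6/12 = 1/2

1/2


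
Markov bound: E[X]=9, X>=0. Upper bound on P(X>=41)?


Markov: P(X >= a) <= E[X]/a
P(X >= 41) <= 9/41

9/41


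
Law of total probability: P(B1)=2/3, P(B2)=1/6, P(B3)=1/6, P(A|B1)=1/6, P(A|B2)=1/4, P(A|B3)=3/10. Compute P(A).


P(A) = P(A|B1)P(B1) + P(A|B2)P(B2) + P(A|B3)P(B3)
= 1/6*2/3 + 1/4*1/6 + 3/10*1/6
= 1/9 + 1/24 + 1/20 = 73/360

73/360


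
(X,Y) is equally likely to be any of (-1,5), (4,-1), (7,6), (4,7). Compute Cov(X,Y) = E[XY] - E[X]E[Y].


E[X]=7/2, E[Y]=17/4, E[XY]=61/4
Cov(X,Y) = E[XY] - E[X]E[Y] = 61/4 - 7/2*17/4 = 3/8

3/8


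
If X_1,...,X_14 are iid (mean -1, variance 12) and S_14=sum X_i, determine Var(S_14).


By independence, Var(S_n) = n*Var(X_1) = 14*12 = 168

168


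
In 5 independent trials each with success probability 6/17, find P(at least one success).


P(at least one) = 1 - P(none)
P(none) = (1 - 6/17)^5 = (11/17)^5 = 161051/1419857
P(at least one) = 1 - 161051/1419857 = 1258806/1419857

1258806/1419857


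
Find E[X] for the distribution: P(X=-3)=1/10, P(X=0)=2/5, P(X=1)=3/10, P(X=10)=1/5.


E[X] = sum(x * P(x))
= -3*1/10 + 0*2/5 + 1*3/10 + 10*1/5
= 2

2


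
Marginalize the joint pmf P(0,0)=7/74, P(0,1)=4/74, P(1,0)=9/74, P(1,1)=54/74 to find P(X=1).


P(X=1) = P(1,0)+P(1,1) = 9/74 + 54/74 = 63/74

63/74


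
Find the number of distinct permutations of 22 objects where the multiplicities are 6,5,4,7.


22! = 1124000727777607680000
Denominator: 6!=720 * 5!=120 * 4!=24 * 7!=5040
Coefficient = 1124000727777607680000 / 10450944000 = 107550162720

107550162720


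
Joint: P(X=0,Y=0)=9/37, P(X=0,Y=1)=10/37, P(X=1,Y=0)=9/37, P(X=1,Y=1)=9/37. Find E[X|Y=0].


P(Y=0) = 18/37
E[X|Y=0] = (0*9 + 1*9)/18 = 9/18 = 1/2

1/2


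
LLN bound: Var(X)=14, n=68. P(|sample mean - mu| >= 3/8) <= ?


Var(Xbar) = Var(X)/n = 14/68
Chebyshev: P(|Xbar-mu| >= 3/8) <= Var(Xbar)/(3/8)^2 = (7/34)/(9/64) = 224/153
Bound exceeds 1, so trivial bound: 1

1


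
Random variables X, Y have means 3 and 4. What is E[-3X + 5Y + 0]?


E[-3X + 5Y + 0] = -3*E[X] + 5*E[Y] + 0
= (-3)*(3) + (5)*(4) + (0)
= -9 + 20 + 0 = 11

11


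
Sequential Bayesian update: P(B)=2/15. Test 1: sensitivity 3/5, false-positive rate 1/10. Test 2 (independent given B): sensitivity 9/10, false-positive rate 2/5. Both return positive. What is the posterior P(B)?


After test 1: P(+) = 3/5*2/15 + 1/10*13/15 = 1/6
P(B|+) = (2/25)/(1/6) = 12/25
After test 2 (use post1 as new prior): P(+) = 9/10*12/25 + 2/5*13/25 = 16/25
P(B|+,+) = (54/125)/(16/25) = 27/40

27/40


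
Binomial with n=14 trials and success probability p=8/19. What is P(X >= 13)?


P(X>=13) = P(X=13) + P(X=14)
= 84662395338752/799006685782884121 + 4398046511104/799006685782884121
= 89060441849856/799006685782884121

89060441849856/799006685782884121


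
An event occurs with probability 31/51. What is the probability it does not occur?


P(A') = 1 - P(A) = 1 - 31/51 = 20/51

20/51


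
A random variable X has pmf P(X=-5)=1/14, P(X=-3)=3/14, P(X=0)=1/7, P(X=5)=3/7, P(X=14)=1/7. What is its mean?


E[X] = sum(x * P(x))
= -5*1/14 - 3*3/14 + 0*1/7 + 5*3/7 + 14*1/7
= 22/7

22/7


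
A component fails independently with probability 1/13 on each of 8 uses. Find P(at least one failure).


P(at least one) = 1 - P(none)
P(none) = (1 - 1/13)^8 = (12/13)^8 = 429981696/815730721
P(at least one) = 1 - 429981696/815730721 = 385749025/815730721

385749025/815730721


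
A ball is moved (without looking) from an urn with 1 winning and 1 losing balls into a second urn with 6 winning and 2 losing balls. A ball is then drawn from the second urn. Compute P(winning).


P(transfer winning) = 1/2; P(transfer losing) = 1/2
If winning transferred: Urn II has 7 winning of 9, so P(winning|winning moved) = 7/9
If losing transferred: Urn II has 6 winning of 9, so P(winning|losing moved) = 2/3
By total probability: P(winning) = 1/2*7/9 + 1/2*2/3 = 13/18

13/18


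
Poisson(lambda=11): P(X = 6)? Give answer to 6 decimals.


P(X=6) = e^(-11) * 11^6 / 6!
≈ 0.00001670170079 * 1771561 / 720
≈ 0.041095

0.041095


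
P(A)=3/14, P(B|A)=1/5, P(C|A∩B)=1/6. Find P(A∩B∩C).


P(A∩B∩C) = P(A) * P(B|A) * P(C|A∩B)
= 3/14 * 1/5 * 1/6
= 3/70 * 1/6 = 1/140

1/140


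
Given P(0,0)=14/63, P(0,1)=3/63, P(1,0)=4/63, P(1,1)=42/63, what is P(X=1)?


P(X=1) = P(1,0)+P(1,1) = 4/63 + 42/63 = 46/63

46/63


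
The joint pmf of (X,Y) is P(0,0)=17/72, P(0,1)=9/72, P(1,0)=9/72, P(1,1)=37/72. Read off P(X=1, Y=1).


Read from table: P(X=1, Y=1) = 37/72

37/72


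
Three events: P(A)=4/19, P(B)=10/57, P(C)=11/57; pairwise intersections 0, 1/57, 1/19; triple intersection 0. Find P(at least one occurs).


P(A∪B∪C) = P(A)+P(B)+P(C) - P(AB)-P(AC)-P(BC) + P(ABC)
= 4/19+10/57+11/57 - 0-1/57-1/19 + 0
= 29/57

29/57


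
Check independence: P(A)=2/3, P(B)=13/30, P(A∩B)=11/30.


P(A)*P(B) = 2/3*13/30 = 13/45
P(A∩B) = 11/30 != 13/45, so not independent

No, A and B are not independent


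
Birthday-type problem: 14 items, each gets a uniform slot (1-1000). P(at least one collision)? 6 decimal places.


P(all different) = prod((1000-i)/1000 for i=0..13) = 0.912641
P(at least one match) = 1 - 0.912641 = 0.087359

0.087359


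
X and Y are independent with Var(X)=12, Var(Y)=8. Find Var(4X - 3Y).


Independence => Cov(X,Y)=0
Var(4X - 3Y) = 4^2*Var(X) + (-3)^2*Var(Y)
= 16*12 + 9*8 = 264

264


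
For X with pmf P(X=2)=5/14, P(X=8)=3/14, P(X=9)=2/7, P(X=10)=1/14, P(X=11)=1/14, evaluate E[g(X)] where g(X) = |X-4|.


E[|X-4|] = sum(g(x)*P(x))
= 2*5/14 + 4*3/14 + 5*2/7 + 6*1/14 + 7*1/14
= 55/14

55/14


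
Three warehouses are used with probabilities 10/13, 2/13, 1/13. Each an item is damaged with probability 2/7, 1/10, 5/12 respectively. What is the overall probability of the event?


P(A) = P(A|B1)P(B1) + P(A|B2)P(B2) + P(A|B3)P(B3)
= 2/7*10/13 + 1/10*2/13 + 5/12*1/13
= 20/91 + 1/65 + 5/156 = 1459/5460

1459/5460


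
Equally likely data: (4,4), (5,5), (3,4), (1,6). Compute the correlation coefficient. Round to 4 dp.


Cov(X,Y) = -0.6875, Var(X) = 2.1875, Var(Y) = 0.6875
rho = Cov/(sqrt(VarX)*sqrt(VarY)) = -0.5606

-0.5606


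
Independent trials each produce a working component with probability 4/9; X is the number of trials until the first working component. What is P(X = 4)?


P(X=4) = (1-p)^3 * p = (5/9)^3 * 4/9
= 125/729 * 4/9 = 500/6561

500/6561


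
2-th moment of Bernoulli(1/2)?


For Bernoulli: X in {0,1}
E[X^2] = 0^2*(1-1/2) + 1^2*1/2 = 1/2

1/2


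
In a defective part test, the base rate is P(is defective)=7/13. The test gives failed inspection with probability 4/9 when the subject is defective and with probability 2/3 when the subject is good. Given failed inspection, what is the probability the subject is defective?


P(A) = P(A|B)P(B) + P(A|B')P(B') = 4/9*7/13 + 2/3*6/13 = 64/117
P(B|A) = P(A|B)P(B)/P(A) = (28/117)/(64/117) = 7/16

7/16


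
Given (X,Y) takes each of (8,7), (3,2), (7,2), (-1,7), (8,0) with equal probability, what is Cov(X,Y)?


E[X]=5, E[Y]=18/5, E[XY]=69/5
Cov(X,Y) = E[XY] - E[X]E[Y] = 69/5 - 5*18/5 = -21/5

-21/5


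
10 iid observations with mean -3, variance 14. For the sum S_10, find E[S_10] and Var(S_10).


E[S_n] = n*mu = 10*-3 = -30
Var(S_n) = n*sigma^2 = 10*14 = 140

E[S_10]=-30, Var(S_10)=140


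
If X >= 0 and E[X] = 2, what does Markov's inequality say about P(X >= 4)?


Markov: P(X >= a) <= E[X]/a
P(X >= 4) <= 2/4 = 1/2

1/2


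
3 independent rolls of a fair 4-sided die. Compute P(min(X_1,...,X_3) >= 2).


P(min >= 2) = P(all X_i >= 2) = (P(X_1 >= 2))^3
= (3/4)^3 = 27/64

27/64


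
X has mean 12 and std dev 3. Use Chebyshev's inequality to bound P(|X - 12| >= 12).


k = 12/3 = 4
Chebyshev: P(|X-mu| >= k*sigma) <= 1/k^2 = 1/4^2 = 1/16

1/16


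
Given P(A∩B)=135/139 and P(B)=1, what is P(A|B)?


P(A|B) = P(A∩B)/P(B) = (135/139)/(139/139) = 135/139

135/139


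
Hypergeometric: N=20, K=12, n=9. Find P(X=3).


P(X=3) = C(12,3)*C(8,6) / C(20,9)
= 220*28 / 167960
= 6160/167960 = 154/4199

154/4199


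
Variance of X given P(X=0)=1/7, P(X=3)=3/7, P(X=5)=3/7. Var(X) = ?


E[X] = 24/7, E[X^2] = 102/7
Var(X) = E[X^2] - (E[X])^2 = 102/7 - (24/7)^2 = 138/49

138/49


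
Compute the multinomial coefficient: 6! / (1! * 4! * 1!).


6! = 720
Denominator: 1!=1 * 4!=24 * 1!=1
Coefficient = 720 / 24 = 30

30


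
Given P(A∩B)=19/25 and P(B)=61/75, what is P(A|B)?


P(A|B) = P(A∩B)/P(B) = (57/75)/(61/75) = 57/61

57/61


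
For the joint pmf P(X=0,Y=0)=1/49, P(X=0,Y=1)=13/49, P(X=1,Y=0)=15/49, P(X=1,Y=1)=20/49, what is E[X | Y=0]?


P(Y=0) = 16/49
E[X|Y=0] = (0*1 + 1*15)/16 = 15/16

15/16


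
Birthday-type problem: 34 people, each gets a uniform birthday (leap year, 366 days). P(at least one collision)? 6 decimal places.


P(all different) = prod((366-i)/366 for i=0..33) = 0.205601
P(at least one match) = 1 - 0.205601 = 0.794399

0.794399


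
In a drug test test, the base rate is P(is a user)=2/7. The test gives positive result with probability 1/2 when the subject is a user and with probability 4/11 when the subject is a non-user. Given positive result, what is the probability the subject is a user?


P(A) = P(A|B)P(B) + P(A|B')P(B') = 1/2*2/7 + 4/11*5/7 = 31/77
P(B|A) = P(A|B)P(B)/P(A) = (1/7)/(31/77) = 11/31

11/31


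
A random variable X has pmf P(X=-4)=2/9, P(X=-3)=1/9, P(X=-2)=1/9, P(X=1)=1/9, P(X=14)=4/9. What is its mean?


E[X] = sum(x * P(x))
= -4*2/9 - 3*1/9 - 2*1/9 + 1*1/9 + 14*4/9
= 44/9

44/9


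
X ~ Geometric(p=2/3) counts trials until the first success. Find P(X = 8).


P(X=8) = (1-p)^7 * p = (1/3)^7 * 2/3
= 1/2187 * 2/3 = 2/6561

2/6561


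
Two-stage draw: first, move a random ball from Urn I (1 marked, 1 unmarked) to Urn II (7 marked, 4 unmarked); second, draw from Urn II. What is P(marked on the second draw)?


P(transfer marked) = 1/2; P(transfer unmarked) = 1/2
If marked transferred: Urn II has 8 marked of 12, so P(marked|marked moved) = 2/3
If unmarked transferred: Urn II has 7 marked of 12, so P(marked|unmarked moved) = 7/12
By total probability: P(marked) = 1/2*2/3 + 1/2*7/12 = 5/8

5/8


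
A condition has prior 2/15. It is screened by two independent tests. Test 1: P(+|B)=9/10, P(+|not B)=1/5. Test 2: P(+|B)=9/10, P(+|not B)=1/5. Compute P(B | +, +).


After test 1: P(+) = 9/10*2/15 + 1/5*13/15 = 22/75
P(B|+) = (3/25)/(22/75) = 9/22
After test 2 (use post1 as new prior): P(+) = 9/10*9/22 + 1/5*13/22 = 107/220
P(B|+,+) = (81/220)/(107/220) = 81/107

81/107


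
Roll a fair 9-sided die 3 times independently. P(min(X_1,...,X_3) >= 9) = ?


P(min >= 9) = P(all X_i >= 9) = (P(X_1 >= 9))^3
= (1/9)^3 = 1/729

1/729


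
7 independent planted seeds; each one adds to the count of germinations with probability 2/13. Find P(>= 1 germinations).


P(at least one) = 1 - P(none)
P(none) = (1 - 2/13)^7 = (11/13)^7 = 19487171/62748517
P(at least one) = 1 - 19487171/62748517 = 43261346/62748517

43261346/62748517


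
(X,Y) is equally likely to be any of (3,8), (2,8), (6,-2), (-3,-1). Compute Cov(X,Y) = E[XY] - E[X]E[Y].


E[X]=2, E[Y]=13/4, E[XY]=31/4
Cov(X,Y) = E[XY] - E[X]E[Y] = 31/4 - 2*13/4 = 5/4

5/4


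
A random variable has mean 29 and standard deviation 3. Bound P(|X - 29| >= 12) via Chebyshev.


k = 12/3 = 4
Chebyshev: P(|X-mu| >= k*sigma) <= 1/k^2 = 1/4^2 = 1/16

1/16


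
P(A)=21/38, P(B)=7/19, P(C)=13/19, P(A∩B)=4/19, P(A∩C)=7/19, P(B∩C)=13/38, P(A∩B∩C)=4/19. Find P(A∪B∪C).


P(A∪B∪C) = P(A)+P(B)+P(C) - P(AB)-P(AC)-P(BC) + P(ABC)
= 21/38+7/19+13/19 - 4/19-7/19-13/38 + 4/19
= 17/19

17/19


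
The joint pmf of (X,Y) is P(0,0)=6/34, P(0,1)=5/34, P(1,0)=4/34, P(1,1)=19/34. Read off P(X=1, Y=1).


Read from table: P(X=1, Y=1) = 19/34

19/34


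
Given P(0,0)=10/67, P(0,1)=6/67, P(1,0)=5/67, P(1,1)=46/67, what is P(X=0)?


P(X=0) = P(0,0)+P(0,1) = 10/67 + 6/67 = 16/67

16/67


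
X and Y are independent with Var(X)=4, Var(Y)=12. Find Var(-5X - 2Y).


Independence => Cov(X,Y)=0
Var(-5X - 2Y) = (-5)^2*Var(X) + (-2)^2*Var(Y)
= 25*4 + 4*12 = 148

148


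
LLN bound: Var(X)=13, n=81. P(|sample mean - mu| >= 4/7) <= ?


Var(Xbar) = Var(X)/n = 13/81
Chebyshev: P(|Xbar-mu| >= 4/7) <= Var(Xbar)/(4/7)^2 = (13/81)/(16/49) = 637/1296

637/1296


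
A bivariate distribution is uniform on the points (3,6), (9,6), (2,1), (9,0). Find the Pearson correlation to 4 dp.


Cov(X,Y) = -0.1875, Var(X) = 10.6875, Var(Y) = 7.6875
rho = Cov/(sqrt(VarX)*sqrt(VarY)) = -0.0207

-0.0207


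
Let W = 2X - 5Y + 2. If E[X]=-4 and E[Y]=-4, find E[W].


E[2X - 5Y + 2] = 2*E[X] - 5*E[Y] + 2
= (2)*(-4) + (-5)*(-4) + (2)
= -8 + 20 + 2 = 14

14


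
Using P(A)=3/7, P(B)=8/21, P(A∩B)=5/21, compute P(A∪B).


P(A∪B) = P(A) + P(B) - P(A∩B)
= 3/7 + 8/21 - 5/21 = 4/7

4/7


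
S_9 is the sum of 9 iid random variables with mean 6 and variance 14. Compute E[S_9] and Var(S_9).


E[S_n] = n*mu = 9*6 = 54
Var(S_n) = n*sigma^2 = 9*14 = 126

E[S_9]=54, Var(S_9)=126


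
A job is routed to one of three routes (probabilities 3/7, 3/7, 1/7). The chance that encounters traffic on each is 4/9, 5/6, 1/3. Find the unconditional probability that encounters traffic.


P(A) = P(A|B1)P(B1) + P(A|B2)P(B2) + P(A|B3)P(B3)
= 4/9*3/7 + 5/6*3/7 + 1/3*1/7
= 4/21 + 5/14 + 1/21 = 25/42

25/42


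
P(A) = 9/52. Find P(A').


P(A') = 1 - P(A) = 1 - 9/52 = 43/52

43/52


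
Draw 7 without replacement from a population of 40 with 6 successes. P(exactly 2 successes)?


P(X=2) = C(6,2)*C(34,5) / C(40,7)
= 15*278256 / 18643560
= 4173840/18643560 = 2046/9139

2046/9139


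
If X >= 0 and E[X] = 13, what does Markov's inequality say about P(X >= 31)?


Markov: P(X >= a) <= E[X]/a
P(X >= 31) <= 13/31

13/31


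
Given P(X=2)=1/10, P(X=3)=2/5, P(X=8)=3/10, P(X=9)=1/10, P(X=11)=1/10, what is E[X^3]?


E[X^3] = sum(g(x)*P(x))
= 8*1/10 + 27*2/5 + 512*3/10 + 729*1/10 + 1331*1/10
= 1856/5

1856/5


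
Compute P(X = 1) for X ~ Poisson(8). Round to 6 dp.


P(X=1) = e^(-8) * 8^1 / 1!
≈ 0.0003354626279 * 8 / 1
≈ 0.002684

0.002684


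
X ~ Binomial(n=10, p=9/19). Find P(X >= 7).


P(X>=7) = P(X=7) + P(X=8) + P(X=9) + P(X=10)
= 573956280000/6131066257801 + 193710244500/6131066257801 + 38742048900/6131066257801 + 3486784401/6131066257801
= 809895357801/6131066257801

809895357801/6131066257801


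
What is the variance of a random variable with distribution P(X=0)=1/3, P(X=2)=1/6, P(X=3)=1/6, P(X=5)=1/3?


E[X] = 5/2, E[X^2] = 21/2
Var(X) = E[X^2] - (E[X])^2 = 21/2 - (5/2)^2 = 17/4

17/4


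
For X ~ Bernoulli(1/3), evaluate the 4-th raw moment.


For Bernoulli: X in {0,1}
E[X^4] = 0^4*(1-1/3) + 1^4*1/3 = 1/3

1/3


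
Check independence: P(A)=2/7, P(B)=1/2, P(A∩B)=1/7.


P(A)*P(B) = 2/7*1/2 = 1/7
P(A∩B) = 1/7, which equals P(A)P(B), so independent

Yes, A and B are independent


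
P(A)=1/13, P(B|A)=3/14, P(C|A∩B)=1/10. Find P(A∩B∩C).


P(A∩B∩C) = P(A) * P(B|A) * P(C|A∩B)
= 1/13 * 3/14 * 1/10
= 3/182 * 1/10 = 3/1820

3/1820


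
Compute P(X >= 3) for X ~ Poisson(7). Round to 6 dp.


P(X>=3) = 1 - P(X<=2) = 1 - (e^(-7)*7^0/0! + e^(-7)*7^1/1! + e^(-7)*7^2/2!)
≈ 1 - (0.0009118820 + 0.0063831738 + 0.0223411082)
= 1 - 0.0296361640 = 0.9703638360
≈ 0.970364

0.970364


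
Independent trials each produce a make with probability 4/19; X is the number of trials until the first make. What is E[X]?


For geometric (trials until first success), E[X] = 1/p = 1/(4/19) = 19/4

19/4


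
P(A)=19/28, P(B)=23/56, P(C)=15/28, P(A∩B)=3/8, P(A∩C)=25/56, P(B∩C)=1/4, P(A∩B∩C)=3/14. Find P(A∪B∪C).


P(A∪B∪C) = P(A)+P(B)+P(C) - P(AB)-P(AC)-P(BC) + P(ABC)
= 19/28+23/56+15/28 - 3/8-25/56-1/4 + 3/14
= 43/56

43/56


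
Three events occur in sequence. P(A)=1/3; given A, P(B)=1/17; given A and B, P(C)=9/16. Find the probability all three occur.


P(A∩B∩C) = P(A) * P(B|A) * P(C|A∩B)
= 1/3 * 1/17 * 9/16
= 1/51 * 9/16 = 3/272

3/272


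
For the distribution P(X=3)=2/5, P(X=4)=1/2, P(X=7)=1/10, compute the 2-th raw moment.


E[X^2] = sum(x^2 * P(x))
= 9*2/5 + 16*1/2 + 49*1/10
= 33/2

33/2


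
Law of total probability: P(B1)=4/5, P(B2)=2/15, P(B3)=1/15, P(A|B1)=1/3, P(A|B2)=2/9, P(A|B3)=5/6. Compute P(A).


P(A) = P(A|B1)P(B1) + P(A|B2)P(B2) + P(A|B3)P(B3)
= 1/3*4/5 + 2/9*2/15 + 5/6*1/15
= 4/15 + 4/135 + 1/18 = 19/54

19/54


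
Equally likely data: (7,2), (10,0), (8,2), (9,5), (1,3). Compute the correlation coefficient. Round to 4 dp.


Cov(X,Y) = -1.2000, Var(X) = 10.0000, Var(Y) = 2.6400
rho = Cov/(sqrt(VarX)*sqrt(VarY)) = -0.2335

-0.2335


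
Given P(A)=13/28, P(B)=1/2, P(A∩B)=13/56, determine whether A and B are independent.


P(A)*P(B) = 13/28*1/2 = 13/56
P(A∩B) = 13/56, which equals P(A)P(B), so independent

Yes, A and B are independent


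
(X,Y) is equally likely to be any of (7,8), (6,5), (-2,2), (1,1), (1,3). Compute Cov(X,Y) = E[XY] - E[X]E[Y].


E[X]=13/5, E[Y]=19/5, E[XY]=86/5
Cov(X,Y) = E[XY] - E[X]E[Y] = 86/5 - 13/5*19/5 = 183/25

183/25


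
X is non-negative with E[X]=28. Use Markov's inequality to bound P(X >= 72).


Markov: P(X >= a) <= E[X]/a
P(X >= 72) <= 28/72 = 7/18

7/18


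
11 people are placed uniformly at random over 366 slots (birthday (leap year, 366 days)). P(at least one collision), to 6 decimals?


P(all different) = prod((366-i)/366 for i=0..10) = 0.859219
P(at least one match) = 1 - 0.859219 = 0.140781

0.140781


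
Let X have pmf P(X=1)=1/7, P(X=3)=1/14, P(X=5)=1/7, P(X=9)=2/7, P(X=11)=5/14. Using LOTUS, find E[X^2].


E[X^2] = sum(g(x)*P(x))
= 1*1/7 + 9*1/14 + 25*1/7 + 81*2/7 + 121*5/14
= 495/7

495/7


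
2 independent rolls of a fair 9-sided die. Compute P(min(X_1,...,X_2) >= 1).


P(min >= 1) = P(all X_i >= 1) = (P(X_1 >= 1))^2
= (9/9)^2 = 1^2 = 1

1


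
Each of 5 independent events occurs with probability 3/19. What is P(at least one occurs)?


P(at least one) = 1 - P(none)
P(none) = (1 - 3/19)^5 = (16/19)^5 = 1048576/2476099
P(at least one) = 1 - 1048576/2476099 = 1427523/2476099

1427523/2476099


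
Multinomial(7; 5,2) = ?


7! = 5040
Denominator: 5!=120 * 2!=2
Coefficient = 5040 / 240 = 21

21


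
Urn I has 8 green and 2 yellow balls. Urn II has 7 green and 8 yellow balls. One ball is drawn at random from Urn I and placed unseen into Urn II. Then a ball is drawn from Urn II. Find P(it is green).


P(transfer green) = 8/10 = 4/5; P(transfer yellow) = 1/5
If green transferred: Urn II has 8 green of 16, so P(green|green moved) = 1/2
If yellow transferred: Urn II has 7 green of 16, so P(green|yellow moved) = 7/16
By total probability: P(green) = 4/5*1/2 + 1/5*7/16 = 39/80

39/80


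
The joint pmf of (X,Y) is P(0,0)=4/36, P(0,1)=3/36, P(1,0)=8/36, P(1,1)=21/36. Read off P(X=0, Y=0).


Read from table: P(X=0, Y=0) = 4/36 = 1/9

1/9


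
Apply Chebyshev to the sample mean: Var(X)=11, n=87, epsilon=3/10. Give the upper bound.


Var(Xbar) = Var(X)/n = 11/87
Chebyshev: P(|Xbar-mu| >= 3/10) <= Var(Xbar)/(3/10)^2 = (11/87)/(9/100) = 1100/783
Bound exceeds 1, so trivial bound: 1

1


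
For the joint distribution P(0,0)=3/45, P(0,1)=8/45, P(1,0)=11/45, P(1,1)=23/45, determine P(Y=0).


P(Y=0) = P(0,0)+P(1,0) = 3/45 + 11/45 = 14/45

14/45


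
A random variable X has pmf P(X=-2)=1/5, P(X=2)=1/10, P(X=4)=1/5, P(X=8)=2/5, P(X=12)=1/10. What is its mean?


E[X] = sum(x * P(x))
= -2*1/5 + 2*1/10 + 4*1/5 + 8*2/5 + 12*1/10
= 5

5


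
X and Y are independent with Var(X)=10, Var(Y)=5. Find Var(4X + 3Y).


Independence => Cov(X,Y)=0
Var(4X + 3Y) = 4^2*Var(X) + 3^2*Var(Y)
= 16*10 + 9*5 = 205

205


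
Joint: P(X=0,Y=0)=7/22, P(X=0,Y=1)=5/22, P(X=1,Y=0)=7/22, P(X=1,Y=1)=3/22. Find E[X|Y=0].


P(Y=0) = 14/22
E[X|Y=0] = (0*7 + 1*7)/14 = 7/14 = 1/2

1/2


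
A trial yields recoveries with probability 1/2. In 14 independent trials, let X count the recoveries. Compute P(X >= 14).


P(X>=14) = P(X=14)
= 1/16384
= 1/16384

1/16384


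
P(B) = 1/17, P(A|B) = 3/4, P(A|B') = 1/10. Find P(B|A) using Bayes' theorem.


P(A) = P(A|B)P(B) + P(A|B')P(B') = 3/4*1/17 + 1/10*16/17 = 47/340
P(B|A) = P(A|B)P(B)/P(A) = (3/68)/(47/340) = 15/47

15/47


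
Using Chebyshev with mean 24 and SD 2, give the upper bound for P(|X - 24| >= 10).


k = 10/2 = 5
Chebyshev: P(|X-mu| >= k*sigma) <= 1/k^2 = 1/5^2 = 1/25

1/25


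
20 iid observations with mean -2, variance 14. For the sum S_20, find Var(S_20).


By independence, Var(S_n) = n*Var(X_1) = 20*14 = 280

280


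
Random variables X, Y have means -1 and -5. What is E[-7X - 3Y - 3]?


E[-7X - 3Y - 3] = -7*E[X] - 3*E[Y] - 3
= (-7)*(-1) + (-3)*(-5) + (-3)
= 7 + 15 - 3 = 19

19


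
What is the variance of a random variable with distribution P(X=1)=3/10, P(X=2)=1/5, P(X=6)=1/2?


E[X] = 37/10, E[X^2] = 191/10
Var(X) = E[X^2] - (E[X])^2 = 191/10 - (37/10)^2 = 541/100

541/100


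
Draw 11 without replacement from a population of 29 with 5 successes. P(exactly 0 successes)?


P(X=0) = C(5,0)*C(24,11) / C(29,11)
= 1*2496144 / 34597290
= 2496144/34597290 = 136/1885

136/1885


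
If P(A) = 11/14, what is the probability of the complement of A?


P(A') = 1 - P(A) = 1 - 11/14 = 3/14

3/14


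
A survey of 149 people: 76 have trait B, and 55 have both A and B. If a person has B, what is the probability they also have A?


P(A|B) = P(A∩B)/P(B) = (55/149)/(76/149) = 55/76

55/76


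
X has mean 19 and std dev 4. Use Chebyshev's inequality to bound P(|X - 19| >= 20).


k = 20/4 = 5
Chebyshev: P(|X-mu| >= k*sigma) <= 1/k^2 = 1/5^2 = 1/25

1/25


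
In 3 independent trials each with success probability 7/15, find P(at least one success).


P(at least one) = 1 - P(none)
P(none) = (1 - 7/15)^3 = (8/15)^3 = 512/3375
P(at least one) = 1 - 512/3375 = 2863/3375

2863/3375


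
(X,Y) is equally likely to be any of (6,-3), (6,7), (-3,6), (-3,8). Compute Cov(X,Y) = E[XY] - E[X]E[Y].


E[X]=3/2, E[Y]=9/2, E[XY]=-9/2
Cov(X,Y) = E[XY] - E[X]E[Y] = -9/2 - 3/2*9/2 = -45/4

-45/4


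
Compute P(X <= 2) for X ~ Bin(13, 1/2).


P(X<=2) = P(X=0) + P(X=1) + P(X=2)
= 1/8192 + 13/8192 + 39/4096
= 23/2048

23/2048


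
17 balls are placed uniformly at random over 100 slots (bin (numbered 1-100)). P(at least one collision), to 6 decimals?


P(all different) = prod((100-i)/100 for i=0..16) = 0.236537
P(at least one match) = 1 - 0.236537 = 0.763463

0.763463


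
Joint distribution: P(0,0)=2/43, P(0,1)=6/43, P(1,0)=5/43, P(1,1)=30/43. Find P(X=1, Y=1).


Read from table: P(X=1, Y=1) = 30/43

30/43


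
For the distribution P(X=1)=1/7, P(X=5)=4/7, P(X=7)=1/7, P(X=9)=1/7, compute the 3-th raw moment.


E[X^3] = sum(x^3 * P(x))
= 1*1/7 + 125*4/7 + 343*1/7 + 729*1/7
= 1573/7

1573/7


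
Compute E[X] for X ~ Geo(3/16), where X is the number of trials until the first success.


For geometric (trials until first success), E[X] = 1/p = 1/(3/16) = 16/3

16/3


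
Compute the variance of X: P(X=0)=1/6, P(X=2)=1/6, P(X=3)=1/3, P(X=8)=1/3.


E[X] = 4, E[X^2] = 25
Var(X) = E[X^2] - (E[X])^2 = 25 - (4)^2 = 9

9


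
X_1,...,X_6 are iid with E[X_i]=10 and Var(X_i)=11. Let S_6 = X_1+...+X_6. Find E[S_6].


E[S_n] = n*E[X_1] = 6*10 = 60

60


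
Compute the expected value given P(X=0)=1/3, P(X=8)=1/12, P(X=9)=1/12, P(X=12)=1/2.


E[X] = sum(x * P(x))
= 0*1/3 + 8*1/12 + 9*1/12 + 12*1/2
= 89/12

89/12


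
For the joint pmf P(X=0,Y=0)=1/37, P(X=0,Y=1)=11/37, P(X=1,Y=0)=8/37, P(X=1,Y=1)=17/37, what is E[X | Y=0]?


P(Y=0) = 9/37
E[X|Y=0] = (0*1 + 1*8)/9 = 8/9

8/9


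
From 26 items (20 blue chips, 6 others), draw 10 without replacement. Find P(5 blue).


P(X=5) = C(20,5)*C(6,5) / C(26,10)
= 15504*6 / 5311735
= 93024/5311735 = 288/16445

288/16445


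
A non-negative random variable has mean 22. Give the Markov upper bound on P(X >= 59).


Markov: P(X >= a) <= E[X]/a
P(X >= 59) <= 22/59

22/59


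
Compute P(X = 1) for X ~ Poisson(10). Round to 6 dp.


P(X=1) = e^(-10) * 10^1 / 1!
≈ 0.00004539992976 * 10 / 1
≈ 0.000454

0.000454


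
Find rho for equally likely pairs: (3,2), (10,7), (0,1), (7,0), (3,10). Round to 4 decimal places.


Cov(X,Y) = 2.8000, Var(X) = 12.2400, Var(Y) = 14.8000
rho = Cov/(sqrt(VarX)*sqrt(VarY)) = 0.2080

0.2080


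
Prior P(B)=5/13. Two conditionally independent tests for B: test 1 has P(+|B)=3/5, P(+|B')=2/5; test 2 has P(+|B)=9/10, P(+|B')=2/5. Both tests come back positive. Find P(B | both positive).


After test 1: P(+) = 3/5*5/13 + 2/5*8/13 = 31/65
P(B|+) = (3/13)/(31/65) = 15/31
After test 2 (use post1 as new prior): P(+) = 9/10*15/31 + 2/5*16/31 = 199/310
P(B|+,+) = (27/62)/(199/310) = 135/199

135/199


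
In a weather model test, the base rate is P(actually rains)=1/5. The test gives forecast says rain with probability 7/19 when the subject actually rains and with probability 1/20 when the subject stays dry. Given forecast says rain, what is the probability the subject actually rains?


P(A) = P(A|B)P(B) + P(A|B')P(B') = 7/19*1/5 + 1/20*4/5 = 54/475
P(B|A) = P(A|B)P(B)/P(A) = (7/95)/(54/475) = 35/54

35/54


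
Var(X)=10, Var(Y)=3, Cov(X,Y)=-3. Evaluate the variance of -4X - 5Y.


Var(-4X - 5Y) = (-4)^2*Var(X) + (-5)^2*Var(Y) + 2*(-4)*(-5)*Cov(X,Y)
= 16*10 + 25*3 + 40*(-3)
= 160 + 75 - 120 = 115

115


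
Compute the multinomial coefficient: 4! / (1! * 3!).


4! = 24
Denominator: 1!=1 * 3!=6
Coefficient = 24 / 6 = 4

4


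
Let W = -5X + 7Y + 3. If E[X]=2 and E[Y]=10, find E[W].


E[-5X + 7Y + 3] = -5*E[X] + 7*E[Y] + 3
= (-5)*(2) + (7)*(10) + (3)
= -10 + 70 + 3 = 63

63


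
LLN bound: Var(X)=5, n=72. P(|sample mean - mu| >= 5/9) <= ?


Var(Xbar) = Var(X)/n = 5/72
Chebyshev: P(|Xbar-mu| >= 5/9) <= Var(Xbar)/(5/9)^2 = (5/72)/(25/81) = 9/40

9/40


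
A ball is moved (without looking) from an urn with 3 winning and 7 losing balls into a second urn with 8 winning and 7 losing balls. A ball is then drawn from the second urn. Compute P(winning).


P(transfer winning) = 3/10; P(transfer losing) = 7/10
If winning transferred: Urn II has 9 winning of 16, so P(winning|winning moved) = 9/16
If losing transferred: Urn II has 8 winning of 16, so P(winning|losing moved) = 1/2
By total probability: P(winning) = 3/10*9/16 + 7/10*1/2 = 83/160

83/160


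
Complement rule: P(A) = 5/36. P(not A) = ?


P(A') = 1 - P(A) = 1 - 5/36 = 31/36

31/36


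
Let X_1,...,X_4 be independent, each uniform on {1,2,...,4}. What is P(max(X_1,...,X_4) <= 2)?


P(max <= 2) = P(all X_i <= 2) = (P(X_1 <= 2))^4
= (2/4)^4 = (1/2)^4 = 1/16

1/16


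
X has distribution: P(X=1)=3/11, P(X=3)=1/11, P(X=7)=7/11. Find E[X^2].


E[X^2] = sum(g(x)*P(x))
= 1*3/11 + 9*1/11 + 49*7/11
= 355/11

355/11


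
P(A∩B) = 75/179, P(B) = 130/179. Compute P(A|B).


P(A|B) = P(A∩B)/P(B) = (75/179)/(130/179) = 75/130 = 15/26

15/26


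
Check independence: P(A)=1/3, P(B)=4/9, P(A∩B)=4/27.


P(A)*P(B) = 1/3*4/9 = 4/27
P(A∩B) = 4/27, which equals P(A)P(B), so independent

Yes, A and B are independent


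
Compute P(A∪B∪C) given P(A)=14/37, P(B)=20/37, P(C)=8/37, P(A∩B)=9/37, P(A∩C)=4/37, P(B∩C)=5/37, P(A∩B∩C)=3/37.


P(A∪B∪C) = P(A)+P(B)+P(C) - P(AB)-P(AC)-P(BC) + P(ABC)
= 14/37+20/37+8/37 - 9/37-4/37-5/37 + 3/37
= 27/37

27/37


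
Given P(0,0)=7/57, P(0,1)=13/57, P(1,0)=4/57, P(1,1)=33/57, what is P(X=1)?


P(X=1) = P(1,0)+P(1,1) = 4/57 + 33/57 = 37/57

37/57


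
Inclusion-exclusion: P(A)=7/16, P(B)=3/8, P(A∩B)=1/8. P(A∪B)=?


P(A∪B) = P(A) + P(B) - P(A∩B)
= 7/16 + 3/8 - 1/8 = 11/16

11/16


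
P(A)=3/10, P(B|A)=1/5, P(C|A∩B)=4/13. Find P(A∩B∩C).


P(A∩B∩C) = P(A) * P(B|A) * P(C|A∩B)
= 3/10 * 1/5 * 4/13
= 3/50 * 4/13 = 6/325

6/325


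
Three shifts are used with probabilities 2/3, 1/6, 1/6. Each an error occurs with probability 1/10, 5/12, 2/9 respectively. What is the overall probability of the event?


P(A) = P(A|B1)P(B1) + P(A|B2)P(B2) + P(A|B3)P(B3)
= 1/10*2/3 + 5/12*1/6 + 2/9*1/6
= 1/15 + 5/72 + 1/27 = 187/1080

187/1080


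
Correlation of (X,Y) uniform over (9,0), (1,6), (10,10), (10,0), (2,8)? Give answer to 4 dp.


Cov(X,Y) = -6.3200, Var(X) = 16.2400, Var(Y) = 16.9600
rho = Cov/(sqrt(VarX)*sqrt(VarY)) = -0.3808

-0.3808


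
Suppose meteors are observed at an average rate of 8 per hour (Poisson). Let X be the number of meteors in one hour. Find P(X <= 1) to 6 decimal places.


P(X<=1) = e^(-8)*8^0/0! + e^(-8)*8^1/1!
≈ 0.0003354626 + 0.0026837010
= 0.0030191636
≈ 0.003019

0.003019


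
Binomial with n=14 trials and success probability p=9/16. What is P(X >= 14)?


P(X>=14) = P(X=14)
= 22876792454961/72057594037927936
= 22876792454961/72057594037927936

22876792454961/72057594037927936


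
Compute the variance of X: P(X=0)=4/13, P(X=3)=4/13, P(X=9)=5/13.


E[X] = 57/13, E[X^2] = 441/13
Var(X) = E[X^2] - (E[X])^2 = 441/13 - (57/13)^2 = 2484/169

2484/169


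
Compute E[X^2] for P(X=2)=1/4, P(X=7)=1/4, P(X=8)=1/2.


E[X^2] = sum(g(x)*P(x))
= 4*1/4 + 49*1/4 + 64*1/2
= 181/4

181/4


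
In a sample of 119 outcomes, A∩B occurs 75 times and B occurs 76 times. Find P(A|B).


P(A|B) = P(A∩B)/P(B) = (75/119)/(76/119) = 75/76

75/76


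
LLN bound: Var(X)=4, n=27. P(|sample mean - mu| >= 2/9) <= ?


Var(Xbar) = Var(X)/n = 4/27
Chebyshev: P(|Xbar-mu| >= 2/9) <= Var(Xbar)/(2/9)^2 = (4/27)/(4/81) = 3
Bound exceeds 1, so trivial bound: 1

1


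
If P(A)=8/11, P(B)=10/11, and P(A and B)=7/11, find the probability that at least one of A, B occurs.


P(A∪B) = P(A) + P(B) - P(A∩B)
= 8/11 + 10/11 - 7/11 = 1

1


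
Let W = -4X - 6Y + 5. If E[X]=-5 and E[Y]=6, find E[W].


E[-4X - 6Y + 5] = -4*E[X] - 6*E[Y] + 5
= (-4)*(-5) + (-6)*(6) + (5)
= 20 - 36 + 5 = -11

-11


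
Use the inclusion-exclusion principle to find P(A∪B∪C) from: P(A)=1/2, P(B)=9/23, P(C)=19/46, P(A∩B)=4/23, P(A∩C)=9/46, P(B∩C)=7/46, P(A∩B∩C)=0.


P(A∪B∪C) = P(A)+P(B)+P(C) - P(AB)-P(AC)-P(BC) + P(ABC)
= 1/2+9/23+19/46 - 4/23-9/46-7/46 + 0
= 18/23

18/23


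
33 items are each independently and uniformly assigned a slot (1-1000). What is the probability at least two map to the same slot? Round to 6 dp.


P(all different) = prod((1000-i)/1000 for i=0..32) = 0.586364
P(at least one match) = 1 - 0.586364 = 0.413636

0.413636


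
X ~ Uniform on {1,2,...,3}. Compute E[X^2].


E[X^2] = (1/3) * sum(x^2 for x=1..3)
= 14/3

14/3


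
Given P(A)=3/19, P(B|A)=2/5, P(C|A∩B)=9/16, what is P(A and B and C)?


P(A∩B∩C) = P(A) * P(B|A) * P(C|A∩B)
= 3/19 * 2/5 * 9/16
= 6/95 * 9/16 = 27/760

27/760


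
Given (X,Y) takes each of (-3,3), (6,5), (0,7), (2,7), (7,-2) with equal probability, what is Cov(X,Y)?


E[X]=12/5, E[Y]=4, E[XY]=21/5
Cov(X,Y) = E[XY] - E[X]E[Y] = 21/5 - 12/5*4 = -27/5

-27/5


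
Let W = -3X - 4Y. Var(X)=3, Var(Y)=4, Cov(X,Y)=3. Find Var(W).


Var(-3X - 4Y) = (-3)^2*Var(X) + (-4)^2*Var(Y) + 2*(-3)*(-4)*Cov(X,Y)
= 9*3 + 16*4 + 24*3
= 27 + 64 + 72 = 163

163


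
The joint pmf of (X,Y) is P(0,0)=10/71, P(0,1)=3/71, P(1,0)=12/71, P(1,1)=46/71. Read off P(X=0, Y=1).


Read from table: P(X=0, Y=1) = 3/71

3/71


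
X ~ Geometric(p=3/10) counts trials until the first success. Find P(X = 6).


P(X=6) = (1-p)^5 * p = (7/10)^5 * 3/10
= 16807/100000 * 3/10 = 50421/1000000

50421/1000000


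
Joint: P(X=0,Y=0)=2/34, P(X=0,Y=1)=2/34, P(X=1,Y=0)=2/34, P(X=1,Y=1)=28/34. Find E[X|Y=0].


P(Y=0) = 4/34
E[X|Y=0] = (0*2 + 1*2)/4 = 2/4 = 1/2

1/2


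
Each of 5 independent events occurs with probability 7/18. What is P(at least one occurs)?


P(at least one) = 1 - P(none)
P(none) = (1 - 7/18)^5 = (11/18)^5 = 161051/1889568
P(at least one) = 1 - 161051/1889568 = 1728517/1889568

1728517/1889568


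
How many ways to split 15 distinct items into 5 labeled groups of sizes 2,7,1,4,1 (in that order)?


15! = 1307674368000
Denominator: 2!=2 * 7!=5040 * 1!=1 * 4!=24 * 1!=1
Coefficient = 1307674368000 / 241920 = 5405400

5405400


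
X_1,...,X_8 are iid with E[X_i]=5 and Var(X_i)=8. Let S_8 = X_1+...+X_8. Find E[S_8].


E[S_n] = n*E[X_1] = 8*5 = 40

40


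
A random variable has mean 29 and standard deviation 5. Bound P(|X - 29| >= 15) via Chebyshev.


k = 15/5 = 3
Chebyshev: P(|X-mu| >= k*sigma) <= 1/k^2 = 1/3^2 = 1/9

1/9


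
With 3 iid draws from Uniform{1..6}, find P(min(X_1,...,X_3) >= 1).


P(min >= 1) = P(all X_i >= 1) = (P(X_1 >= 1))^3
= (6/6)^3 = 1^3 = 1

1


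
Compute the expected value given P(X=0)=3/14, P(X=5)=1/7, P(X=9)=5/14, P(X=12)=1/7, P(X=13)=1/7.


E[X] = sum(x * P(x))
= 0*3/14 + 5*1/7 + 9*5/14 + 12*1/7 + 13*1/7
= 15/2

15/2
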